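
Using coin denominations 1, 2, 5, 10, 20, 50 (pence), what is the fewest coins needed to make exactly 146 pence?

6

Use the largest denomination that fits, subtract, and repeat.
146 = 2×50 + 2×20 + 1×5 + 1×1
Total coins = 2 + 2 + 1 + 1 = 6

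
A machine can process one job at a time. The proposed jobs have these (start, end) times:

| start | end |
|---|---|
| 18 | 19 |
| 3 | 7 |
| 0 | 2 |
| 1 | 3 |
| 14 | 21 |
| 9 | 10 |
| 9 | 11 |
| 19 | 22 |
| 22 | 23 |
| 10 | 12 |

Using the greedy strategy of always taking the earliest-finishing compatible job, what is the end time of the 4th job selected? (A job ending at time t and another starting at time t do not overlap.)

Order by finish time; keep every interval that doesn't clash with the previous kept one.
By end time: (0,2), (1,3), (3,7), (9,10), (9,11), (10,12), (18,19), (14,21), (19,22), (22,23).
Pick (0,2); next start ≥ 2 → (3,7); next start ≥ 7 → (9,10); next start ≥ 10 → (10,12); next start ≥ 12 → (18,19); next start ≥ 19 → (19,22); next start ≥ 22 → (22,23).
Selected: (0,2) (3,7) (9,10) (10,12) (18,19) (19,22) (22,23)

12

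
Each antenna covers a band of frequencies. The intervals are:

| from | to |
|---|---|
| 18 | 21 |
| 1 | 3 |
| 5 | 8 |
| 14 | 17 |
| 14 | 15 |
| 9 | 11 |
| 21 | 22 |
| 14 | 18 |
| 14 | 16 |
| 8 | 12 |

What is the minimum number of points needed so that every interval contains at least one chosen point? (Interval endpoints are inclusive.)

5

Sort by right endpoint; whenever an interval is uncovered, place a point at its right end.
Sorted: [1,3] [5,8] [9,11] [8,12] [14,15] [14,16] [14,17] [14,18] [18,21] [21,22]
{[1,3]} hit by 3; {[5,8]} hit by 8; {[9,11],[8,12]} hit by 11; {[14,15],[14,16],[14,17],[14,18]} hit by 15; {[18,21],[21,22]} hit by 21.
Points: 3, 8, 11, 15, 21 (5 total).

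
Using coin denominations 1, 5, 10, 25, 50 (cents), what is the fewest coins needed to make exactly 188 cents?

188 = 3×50 + 1×25 + 1×10 + 3×1
Total coins = 3 + 1 + 1 + 3 = 8

8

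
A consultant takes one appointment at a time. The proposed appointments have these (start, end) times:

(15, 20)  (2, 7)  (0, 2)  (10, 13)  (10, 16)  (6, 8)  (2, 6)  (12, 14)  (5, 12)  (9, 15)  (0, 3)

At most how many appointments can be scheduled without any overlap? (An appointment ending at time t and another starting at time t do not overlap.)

Sorted by end: (0,2)  (0,3)  (2,6)  (2,7)  (6,8)  (5,12)  (10,13)  (12,14)  (9,15)  (10,16)  (15,20)
take (0,2); take (2,6); take (6,8); skip (5,12); take (10,13); skip (12,14); skip (10,16); take (15,20).
Selected 5 appointments.

5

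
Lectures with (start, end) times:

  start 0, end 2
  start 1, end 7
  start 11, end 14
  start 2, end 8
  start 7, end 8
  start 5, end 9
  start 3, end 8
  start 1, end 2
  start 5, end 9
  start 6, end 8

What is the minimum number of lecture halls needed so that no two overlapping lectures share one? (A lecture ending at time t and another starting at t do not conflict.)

Events (time:±→running): 0:+→1 1:+→2 1:+→3 2:-→2 2:-→1 2:+→2 3:+→3 5:+→4 5:+→5 6:+→6 … peak 6.

6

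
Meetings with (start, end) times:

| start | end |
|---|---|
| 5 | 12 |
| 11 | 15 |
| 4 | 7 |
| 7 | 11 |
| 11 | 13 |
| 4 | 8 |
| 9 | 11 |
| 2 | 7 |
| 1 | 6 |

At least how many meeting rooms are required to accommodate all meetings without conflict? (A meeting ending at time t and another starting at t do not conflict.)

starts: [1, 2, 4, 4, 5, 7, 9, 11, 11]
ends:   [6, 7, 7, 8, 11, 11, 12, 13, 15]
s1→1 s2→2 s4→3 s4→4 s5→5  — peak 5.

5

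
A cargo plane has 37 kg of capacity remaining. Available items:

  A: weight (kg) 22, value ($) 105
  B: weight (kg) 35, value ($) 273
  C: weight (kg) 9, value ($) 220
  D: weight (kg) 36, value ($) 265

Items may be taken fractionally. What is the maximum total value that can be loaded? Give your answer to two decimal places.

Greedy by value/weight ratio, highest first.
Order: C (220/9=24.44) > B (273/35=7.80) > D (265/36=7.36) > A (105/22=4.77)
Fill: take C (9 @ 220) → take 28/35 of B → 218.40; 37/37 used.
Total value = 438.40

438.40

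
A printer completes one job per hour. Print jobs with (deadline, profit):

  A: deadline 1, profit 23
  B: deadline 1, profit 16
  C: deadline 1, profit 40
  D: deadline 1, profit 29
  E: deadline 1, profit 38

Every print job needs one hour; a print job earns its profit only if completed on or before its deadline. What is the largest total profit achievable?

40

Profit order: C=40 E=38 D=29 A=23 B=16
Assign: C→slot 1, E skipped, D skipped, A skipped, B skipped.
Slots: [1:C]
Profit = 40 = 40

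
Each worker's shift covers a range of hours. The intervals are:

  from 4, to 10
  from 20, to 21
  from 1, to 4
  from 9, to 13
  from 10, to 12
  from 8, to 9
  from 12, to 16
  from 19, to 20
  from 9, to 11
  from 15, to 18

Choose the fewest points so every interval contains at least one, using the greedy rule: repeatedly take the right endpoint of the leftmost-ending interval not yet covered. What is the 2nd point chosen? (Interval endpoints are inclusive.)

9

Process intervals by earliest right end; each time one isn't hit yet, stab at its right endpoint.
Sorted: [1,4] [8,9] [4,10] [9,11] [10,12] [9,13] [12,16] [15,18] [19,20] [20,21]
{[1,4]} hit by 4; {[8,9],[4,10],[9,11]} hit by 9; {[10,12],[9,13],[12,16]} hit by 12; {[15,18]} hit by 18; {[19,20],[20,21]} hit by 20.
Points: 4, 9, 12, 18, 20 (5 total).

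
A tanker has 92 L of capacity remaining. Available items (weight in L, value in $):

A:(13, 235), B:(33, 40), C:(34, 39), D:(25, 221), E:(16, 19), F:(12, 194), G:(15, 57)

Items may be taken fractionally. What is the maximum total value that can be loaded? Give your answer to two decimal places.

Sort by value per unit weight and fill in that order.
Ratios (sorted): A 18.08, F 16.17, D 8.84, G 3.80, B 1.21, E 1.19, C 1.15
take A (13 @ 235); take F (12 @ 194); take D (25 @ 221); take G (15 @ 57); take 27/33 of B → 32.73. Capacity used 92/92.
Total value = 739.73

739.73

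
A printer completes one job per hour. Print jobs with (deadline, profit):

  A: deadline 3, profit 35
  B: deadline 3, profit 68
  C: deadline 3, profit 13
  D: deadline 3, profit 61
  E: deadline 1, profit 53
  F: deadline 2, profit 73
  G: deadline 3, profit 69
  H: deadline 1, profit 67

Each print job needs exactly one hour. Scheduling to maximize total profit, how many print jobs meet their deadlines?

By profit: F(d2,73), G(d3,69), B(d3,68), H(d1,67), D(d3,61), E(d1,53), A(d3,35), C(d3,13)
F→slot 2; G→slot 3; B→slot 1; H skipped; D skipped; E skipped; A skipped; C skipped.
3 of 8 scheduled.

3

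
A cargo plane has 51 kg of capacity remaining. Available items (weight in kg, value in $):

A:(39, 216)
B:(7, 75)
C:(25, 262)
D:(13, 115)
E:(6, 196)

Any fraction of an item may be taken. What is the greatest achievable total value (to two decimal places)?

Sort by value per unit weight and fill in that order.
Order: E (196/6=32.67) > B (75/7=10.71) > C (262/25=10.48) > D (115/13=8.85) > A (216/39=5.54)
Fill: take E (6 @ 196) → take B (7 @ 75) → take C (25 @ 262) → take D (13 @ 115); 51/51 used.
Total value = 648.00

648.00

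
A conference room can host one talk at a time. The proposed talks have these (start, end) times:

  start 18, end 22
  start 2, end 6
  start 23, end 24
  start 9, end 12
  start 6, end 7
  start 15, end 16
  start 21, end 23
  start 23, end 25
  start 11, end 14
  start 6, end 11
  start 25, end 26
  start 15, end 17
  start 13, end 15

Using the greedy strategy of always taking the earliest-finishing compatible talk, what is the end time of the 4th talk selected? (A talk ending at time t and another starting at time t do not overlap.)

By end time: (2,6), (6,7), (6,11), (9,12), (11,14), (13,15), (15,16), (15,17), (18,22), (21,23), (23,24), (23,25), (25,26).
Pick (2,6); next start ≥ 6 → (6,7); next start ≥ 7 → (9,12); next start ≥ 12 → (13,15); next start ≥ 15 → (15,16); next start ≥ 16 → (18,22); next start ≥ 22 → (23,24); next start ≥ 24 → (25,26).
Selected: (2,6) (6,7) (9,12) (13,15) (15,16) (18,22) (23,24) (25,26)

15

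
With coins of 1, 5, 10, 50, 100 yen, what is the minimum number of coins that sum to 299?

12

Use the largest denomination that fits, subtract, and repeat.
299 = 2×100 + 1×50 + 4×10 + 1×5 + 4×1
Total coins = 2 + 1 + 4 + 1 + 4 = 12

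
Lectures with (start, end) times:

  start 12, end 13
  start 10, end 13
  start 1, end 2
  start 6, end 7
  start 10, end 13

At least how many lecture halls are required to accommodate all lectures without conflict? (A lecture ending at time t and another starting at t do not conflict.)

The answer is the maximum number of intervals overlapping at any instant.
starts: [1, 6, 10, 10, 12]
ends:   [2, 7, 13, 13, 13]
s1→1 e2→0 s6→1 e7→0 s10→1 s10→2 s12→3  — peak 3.

3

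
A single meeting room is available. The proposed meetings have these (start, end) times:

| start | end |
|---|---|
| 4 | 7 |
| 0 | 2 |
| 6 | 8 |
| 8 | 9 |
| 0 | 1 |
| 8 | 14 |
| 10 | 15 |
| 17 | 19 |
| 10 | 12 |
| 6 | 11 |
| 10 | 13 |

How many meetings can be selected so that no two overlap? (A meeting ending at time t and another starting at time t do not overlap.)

Sort by end time and greedily take each interval whose start is ≥ the last chosen end.
Sorted by end: (0,1)  (0,2)  (4,7)  (6,8)  (8,9)  (6,11)  (10,12)  (10,13)  (8,14)  (10,15)  (17,19)
take (0,1); take (4,7); skip (6,8); take (8,9); take (10,12); skip (10,15); take (17,19).
Selected 5 meetings.

5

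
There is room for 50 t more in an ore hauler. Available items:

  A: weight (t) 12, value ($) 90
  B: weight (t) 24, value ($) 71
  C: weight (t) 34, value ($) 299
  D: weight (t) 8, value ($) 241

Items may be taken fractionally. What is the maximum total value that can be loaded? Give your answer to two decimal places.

Greedy by value/weight ratio, highest first.
Ratios (sorted): D 30.12, C 8.79, A 7.50, B 2.96
take D (8 @ 241); take C (34 @ 299); take 8/12 of A → 60.00. Capacity used 50/50.
Total value = 600.00

600.00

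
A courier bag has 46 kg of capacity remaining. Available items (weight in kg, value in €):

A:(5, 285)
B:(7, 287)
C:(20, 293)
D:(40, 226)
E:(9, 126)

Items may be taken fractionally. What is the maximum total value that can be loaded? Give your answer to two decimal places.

Ratios (sorted): A 57.00, B 41.00, C 14.65, E 14.00, D 5.65
take A (5 @ 285); take B (7 @ 287); take C (20 @ 293); take E (9 @ 126); take 5/40 of D → 28.25. Capacity used 46/46.
Total value = 1019.25

1019.25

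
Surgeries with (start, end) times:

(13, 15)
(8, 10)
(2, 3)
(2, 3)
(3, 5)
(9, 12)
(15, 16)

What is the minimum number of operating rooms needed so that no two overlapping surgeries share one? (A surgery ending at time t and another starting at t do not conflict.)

2

Count concurrent intervals with a sweep; the peak is the room count.
starts: [2, 2, 3, 8, 9, 13, 15]
ends:   [3, 3, 5, 10, 12, 15, 16]
s2→1 s2→2  — peak 2.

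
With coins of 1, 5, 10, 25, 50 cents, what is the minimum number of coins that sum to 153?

153 − 3×50→3 − 3×1→0
Total coins = 3 + 3 = 6

6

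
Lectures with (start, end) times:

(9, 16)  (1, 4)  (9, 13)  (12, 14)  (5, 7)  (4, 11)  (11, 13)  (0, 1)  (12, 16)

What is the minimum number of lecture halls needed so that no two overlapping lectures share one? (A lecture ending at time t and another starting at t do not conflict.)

Count concurrent intervals with a sweep; the peak is the room count.
starts: [0, 1, 4, 5, 9, 9, 11, 12, 12]
ends:   [1, 4, 7, 11, 13, 13, 14, 16, 16]
s0→1 e1→0 s1→1 e4→0 s4→1 s5→2 e7→1 s9→2 s9→3 e11→2 s11→3 s12→4 s12→5  — peak 5.

5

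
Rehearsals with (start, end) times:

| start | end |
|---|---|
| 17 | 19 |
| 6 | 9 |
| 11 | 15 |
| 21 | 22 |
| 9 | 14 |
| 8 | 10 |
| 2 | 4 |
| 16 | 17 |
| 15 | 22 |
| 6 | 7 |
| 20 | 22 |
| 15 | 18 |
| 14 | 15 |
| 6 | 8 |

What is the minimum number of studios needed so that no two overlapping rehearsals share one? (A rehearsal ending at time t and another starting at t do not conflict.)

3

starts: [2, 6, 6, 6, 8, 9, 11, 14, 15, 15, 16, 17, 20, 21]
ends:   [4, 7, 8, 9, 10, 14, 15, 15, 17, 18, 19, 22, 22, 22]
s2→1 e4→0 s6→1 s6→2 s6→3  — peak 3.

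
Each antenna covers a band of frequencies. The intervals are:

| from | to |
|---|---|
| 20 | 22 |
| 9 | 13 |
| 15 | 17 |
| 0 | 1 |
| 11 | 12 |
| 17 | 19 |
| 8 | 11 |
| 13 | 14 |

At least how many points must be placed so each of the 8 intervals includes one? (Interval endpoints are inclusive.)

By right end: [0,1]  [8,11]  [11,12]  [9,13]  [13,14]  [15,17]  [17,19]  [20,22]
[0,1] uncovered → point at 1; [8,11] uncovered → point at 11; [13,14] uncovered → point at 14; [15,17] uncovered → point at 17; [20,22] uncovered → point at 22.
Points: 1, 11, 14, 17, 22 (5 total).

5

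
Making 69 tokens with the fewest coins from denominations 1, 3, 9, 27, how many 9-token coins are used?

Greedy: take as many of the largest coin as possible, then repeat with the remainder.
69 = 2×27 + 1×9 + 2×3
Count of 9: 1

1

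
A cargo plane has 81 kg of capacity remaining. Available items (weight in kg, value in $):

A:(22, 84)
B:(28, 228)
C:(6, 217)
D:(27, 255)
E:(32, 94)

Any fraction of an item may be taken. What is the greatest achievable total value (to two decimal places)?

776.36

Order: C (217/6=36.17) > D (255/27=9.44) > B (228/28=8.14) > A (84/22=3.82) > E (94/32=2.94)
Fill: take C (6 @ 217) → take D (27 @ 255) → take B (28 @ 228) → take 20/22 of A → 76.36; 81/81 used.
Total value = 776.36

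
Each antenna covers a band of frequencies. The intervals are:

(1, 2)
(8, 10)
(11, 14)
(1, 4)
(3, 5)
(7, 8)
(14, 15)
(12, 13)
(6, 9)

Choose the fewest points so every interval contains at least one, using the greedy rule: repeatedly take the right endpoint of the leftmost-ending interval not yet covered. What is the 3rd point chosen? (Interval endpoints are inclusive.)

8

Sort by right endpoint; whenever an interval is uncovered, place a point at its right end.
By right end: [1,2]  [1,4]  [3,5]  [7,8]  [6,9]  [8,10]  [12,13]  [11,14]  [14,15]
[1,2] uncovered → point at 2; [3,5] uncovered → point at 5; [7,8] uncovered → point at 8; [12,13] uncovered → point at 13; [14,15] uncovered → point at 15.
Points: 2, 5, 8, 13, 15 (5 total).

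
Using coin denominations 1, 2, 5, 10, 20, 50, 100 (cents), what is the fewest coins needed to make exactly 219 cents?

219 = 2×100 + 1×10 + 1×5 + 2×2
Total coins = 2 + 1 + 1 + 2 = 6

6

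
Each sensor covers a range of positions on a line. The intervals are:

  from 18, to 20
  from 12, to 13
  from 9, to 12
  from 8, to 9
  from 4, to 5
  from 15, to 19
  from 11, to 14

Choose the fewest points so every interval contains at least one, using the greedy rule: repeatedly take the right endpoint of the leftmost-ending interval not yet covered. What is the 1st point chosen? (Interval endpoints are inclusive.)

5

Process intervals by earliest right end; each time one isn't hit yet, stab at its right endpoint.
Sorted: [4,5] [8,9] [9,12] [12,13] [11,14] [15,19] [18,20]
{[4,5]} hit by 5; {[8,9],[9,12]} hit by 9; {[12,13],[11,14]} hit by 13; {[15,19],[18,20]} hit by 19.
Points: 5, 9, 13, 19 (4 total).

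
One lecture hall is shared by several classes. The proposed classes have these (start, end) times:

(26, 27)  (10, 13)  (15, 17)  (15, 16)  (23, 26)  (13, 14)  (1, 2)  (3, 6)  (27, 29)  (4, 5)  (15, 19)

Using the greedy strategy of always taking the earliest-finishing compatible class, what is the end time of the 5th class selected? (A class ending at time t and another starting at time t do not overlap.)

Order by finish time; keep every interval that doesn't clash with the previous kept one.
By end time: (1,2), (4,5), (3,6), (10,13), (13,14), (15,16), (15,17), (15,19), (23,26), (26,27), (27,29).
Pick (1,2); next start ≥ 2 → (4,5); next start ≥ 5 → (10,13); next start ≥ 13 → (13,14); next start ≥ 14 → (15,16); next start ≥ 16 → (23,26); next start ≥ 26 → (26,27); next start ≥ 27 → (27,29).
Selected: (1,2) (4,5) (10,13) (13,14) (15,16) (23,26) (26,27) (27,29)

16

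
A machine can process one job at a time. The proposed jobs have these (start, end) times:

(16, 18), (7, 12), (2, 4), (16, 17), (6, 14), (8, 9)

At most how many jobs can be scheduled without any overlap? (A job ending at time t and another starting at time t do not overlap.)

Greedy by earliest finish: after sorting by end time, pick each interval compatible with the last pick.
Sorted by end: (2,4)  (8,9)  (7,12)  (6,14)  (16,17)  (16,18)
take (2,4); take (8,9); skip (7,12); take (16,17); skip (16,18).
Selected 3 jobs.

3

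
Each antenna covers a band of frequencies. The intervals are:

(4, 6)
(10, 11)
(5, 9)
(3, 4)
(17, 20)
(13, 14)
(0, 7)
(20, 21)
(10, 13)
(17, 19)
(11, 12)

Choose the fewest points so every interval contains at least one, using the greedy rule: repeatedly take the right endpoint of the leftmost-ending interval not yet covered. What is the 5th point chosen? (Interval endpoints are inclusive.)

19

Sort by right endpoint; whenever an interval is uncovered, place a point at its right end.
By right end: [3,4]  [4,6]  [0,7]  [5,9]  [10,11]  [11,12]  [10,13]  [13,14]  [17,19]  [17,20]  [20,21]
[3,4] uncovered → point at 4; [5,9] uncovered → point at 9; [10,11] uncovered → point at 11; [13,14] uncovered → point at 14; [17,19] uncovered → point at 19; [20,21] uncovered → point at 21.
Points: 4, 9, 11, 14, 19, 21 (6 total).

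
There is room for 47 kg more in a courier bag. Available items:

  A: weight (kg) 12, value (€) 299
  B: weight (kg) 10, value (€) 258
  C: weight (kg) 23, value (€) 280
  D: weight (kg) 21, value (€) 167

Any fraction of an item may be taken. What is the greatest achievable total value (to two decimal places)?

852.90

Sort by value per unit weight and fill in that order.
Ratios (sorted): B 25.80, A 24.92, C 12.17, D 7.95
take B (10 @ 258); take A (12 @ 299); take C (23 @ 280); take 2/21 of D → 15.90. Capacity used 47/47.
Total value = 852.90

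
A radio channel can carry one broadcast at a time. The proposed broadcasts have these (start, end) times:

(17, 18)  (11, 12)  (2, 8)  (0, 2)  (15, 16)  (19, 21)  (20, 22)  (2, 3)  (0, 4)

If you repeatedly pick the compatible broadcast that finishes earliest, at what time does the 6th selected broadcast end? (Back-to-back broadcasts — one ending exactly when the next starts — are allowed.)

Order by finish time; keep every interval that doesn't clash with the previous kept one.
Sorted by end: (0,2)  (2,3)  (0,4)  (2,8)  (11,12)  (15,16)  (17,18)  (19,21)  (20,22)
take (0,2); take (2,3); skip (0,4); skip (2,8); take (11,12); take (15,16); take (17,18); take (19,21).
Selected: (0,2) (2,3) (11,12) (15,16) (17,18) (19,21)

21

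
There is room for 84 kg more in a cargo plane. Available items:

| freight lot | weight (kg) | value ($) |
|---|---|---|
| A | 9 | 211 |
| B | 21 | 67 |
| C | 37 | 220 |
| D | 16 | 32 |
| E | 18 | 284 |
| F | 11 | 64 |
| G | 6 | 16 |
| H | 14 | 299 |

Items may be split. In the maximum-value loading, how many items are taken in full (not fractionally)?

4

Greedy by value/weight ratio, highest first.
Ratios (sorted): A 23.44, H 21.36, E 15.78, C 5.95, F 5.82, B 3.19, G 2.67, D 2.00
take A (9 @ 211); take H (14 @ 299); take E (18 @ 284); take C (37 @ 220); take 6/11 of F → 34.91. Capacity used 84/84.
4 item(s) taken whole; one partial (take 6/11 of F).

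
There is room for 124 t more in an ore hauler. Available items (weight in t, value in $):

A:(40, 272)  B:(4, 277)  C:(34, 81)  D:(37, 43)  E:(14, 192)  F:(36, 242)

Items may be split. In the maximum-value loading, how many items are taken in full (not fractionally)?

Order: B (277/4=69.25) > E (192/14=13.71) > A (272/40=6.80) > F (242/36=6.72) > C (81/34=2.38) > D (43/37=1.16)
Fill: take B (4 @ 277) → take E (14 @ 192) → take A (40 @ 272) → take F (36 @ 242) → take 30/34 of C → 71.47; 124/124 used.
4 item(s) taken whole; one partial (take 30/34 of C).

4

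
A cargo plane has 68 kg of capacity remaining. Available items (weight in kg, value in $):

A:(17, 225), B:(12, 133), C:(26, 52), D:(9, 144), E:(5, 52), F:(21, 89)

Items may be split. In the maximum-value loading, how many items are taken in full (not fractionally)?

5

Order: D (144/9=16.00) > A (225/17=13.24) > B (133/12=11.08) > E (52/5=10.40) > F (89/21=4.24) > C (52/26=2.00)
Fill: take D (9 @ 144) → take A (17 @ 225) → take B (12 @ 133) → take E (5 @ 52) → take F (21 @ 89) → take 4/26 of C → 8.00; 68/68 used.
5 item(s) taken whole; one partial (take 4/26 of C).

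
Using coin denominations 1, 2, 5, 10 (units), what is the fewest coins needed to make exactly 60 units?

6

60 = 6×10
Total coins = 6 = 6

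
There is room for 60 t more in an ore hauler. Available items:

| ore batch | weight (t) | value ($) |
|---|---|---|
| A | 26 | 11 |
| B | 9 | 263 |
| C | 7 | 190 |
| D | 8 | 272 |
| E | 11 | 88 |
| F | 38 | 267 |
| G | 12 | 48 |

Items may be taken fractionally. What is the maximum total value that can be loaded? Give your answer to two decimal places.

988.66

Ratios (sorted): D 34.00, B 29.22, C 27.14, E 8.00, F 7.03, G 4.00, A 0.42
take D (8 @ 272); take B (9 @ 263); take C (7 @ 190); take E (11 @ 88); take 25/38 of F → 175.66. Capacity used 60/60.
Total value = 988.66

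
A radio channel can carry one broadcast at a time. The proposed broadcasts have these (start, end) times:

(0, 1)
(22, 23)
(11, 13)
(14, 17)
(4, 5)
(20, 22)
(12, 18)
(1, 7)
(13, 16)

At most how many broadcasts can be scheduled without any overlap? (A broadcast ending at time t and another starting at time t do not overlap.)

6

Sorted by end: (0,1)  (4,5)  (1,7)  (11,13)  (13,16)  (14,17)  (12,18)  (20,22)  (22,23)
take (0,1); take (4,5); skip (1,7); take (11,13); take (13,16); skip (12,18); take (20,22); take (22,23).
Selected 6 broadcasts.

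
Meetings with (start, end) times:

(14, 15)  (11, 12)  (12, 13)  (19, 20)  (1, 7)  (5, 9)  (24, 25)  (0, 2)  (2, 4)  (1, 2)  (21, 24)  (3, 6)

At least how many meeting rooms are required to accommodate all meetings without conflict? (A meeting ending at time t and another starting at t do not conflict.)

starts: [0, 1, 1, 2, 3, 5, 11, 12, 14, 19, 21, 24]
ends:   [2, 2, 4, 6, 7, 9, 12, 13, 15, 20, 24, 25]
s0→1 s1→2 s1→3  — peak 3.

3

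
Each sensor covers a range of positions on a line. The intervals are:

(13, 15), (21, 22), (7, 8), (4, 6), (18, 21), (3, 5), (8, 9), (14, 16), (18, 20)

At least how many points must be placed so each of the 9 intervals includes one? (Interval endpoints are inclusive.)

5

By right end: [3,5]  [4,6]  [7,8]  [8,9]  [13,15]  [14,16]  [18,20]  [18,21]  [21,22]
[3,5] uncovered → point at 5; [7,8] uncovered → point at 8; [13,15] uncovered → point at 15; [18,20] uncovered → point at 20; [21,22] uncovered → point at 22.
Points: 5, 8, 15, 20, 22 (5 total).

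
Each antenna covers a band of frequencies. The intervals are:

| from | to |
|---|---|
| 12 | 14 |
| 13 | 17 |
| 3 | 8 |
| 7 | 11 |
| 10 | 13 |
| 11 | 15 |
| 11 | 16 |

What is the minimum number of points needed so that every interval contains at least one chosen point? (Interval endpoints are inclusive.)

Sorted: [3,8] [7,11] [10,13] [12,14] [11,15] [11,16] [13,17]
{[3,8],[7,11]} hit by 8; {[10,13],[12,14],[11,15],[11,16],[13,17]} hit by 13.
Points: 8, 13 (2 total).

2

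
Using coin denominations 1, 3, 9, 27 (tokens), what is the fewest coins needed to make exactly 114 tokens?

6

Greedy: take as many of the largest coin as possible, then repeat with the remainder.
114 − 4×27→6 − 2×3→0
Total coins = 4 + 2 = 6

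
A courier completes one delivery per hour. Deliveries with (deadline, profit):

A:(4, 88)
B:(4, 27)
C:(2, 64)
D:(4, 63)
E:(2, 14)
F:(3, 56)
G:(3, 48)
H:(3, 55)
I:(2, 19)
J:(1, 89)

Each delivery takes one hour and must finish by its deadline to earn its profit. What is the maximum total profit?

304

By profit: J(d1,89), A(d4,88), C(d2,64), D(d4,63), F(d3,56), H(d3,55), G(d3,48), B(d4,27), I(d2,19), E(d2,14)
J→slot 1; A→slot 4; C→slot 2; D→slot 3; F skipped; H skipped; G skipped; B skipped; I skipped; E skipped.
Profit = 89 + 64 + 63 + 88 = 304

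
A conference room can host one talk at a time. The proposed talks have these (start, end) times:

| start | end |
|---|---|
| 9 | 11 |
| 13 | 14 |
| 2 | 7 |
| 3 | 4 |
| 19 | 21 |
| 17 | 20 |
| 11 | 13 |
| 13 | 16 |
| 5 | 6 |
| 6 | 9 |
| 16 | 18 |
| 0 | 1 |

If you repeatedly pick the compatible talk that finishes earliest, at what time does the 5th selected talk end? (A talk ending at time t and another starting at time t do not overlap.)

11

Sort by end time and greedily take each interval whose start is ≥ the last chosen end.
By end time: (0,1), (3,4), (5,6), (2,7), (6,9), (9,11), (11,13), (13,14), (13,16), (16,18), (17,20), (19,21).
Pick (0,1); next start ≥ 1 → (3,4); next start ≥ 4 → (5,6); next start ≥ 6 → (6,9); next start ≥ 9 → (9,11); next start ≥ 11 → (11,13); next start ≥ 13 → (13,14); next start ≥ 14 → (16,18); next start ≥ 18 → (19,21).
Selected: (0,1) (3,4) (5,6) (6,9) (9,11) (11,13) (13,14) (16,18) (19,21)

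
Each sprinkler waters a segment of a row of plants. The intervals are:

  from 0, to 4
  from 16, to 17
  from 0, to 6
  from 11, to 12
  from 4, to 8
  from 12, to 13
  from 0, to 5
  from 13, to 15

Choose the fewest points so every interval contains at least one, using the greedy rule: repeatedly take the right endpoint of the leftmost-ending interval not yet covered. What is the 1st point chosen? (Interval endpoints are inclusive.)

4

Process intervals by earliest right end; each time one isn't hit yet, stab at its right endpoint.
Sorted: [0,4] [0,5] [0,6] [4,8] [11,12] [12,13] [13,15] [16,17]
{[0,4],[0,5],[0,6],[4,8]} hit by 4; {[11,12],[12,13]} hit by 12; {[13,15]} hit by 15; {[16,17]} hit by 17.
Points: 4, 12, 15, 17 (4 total).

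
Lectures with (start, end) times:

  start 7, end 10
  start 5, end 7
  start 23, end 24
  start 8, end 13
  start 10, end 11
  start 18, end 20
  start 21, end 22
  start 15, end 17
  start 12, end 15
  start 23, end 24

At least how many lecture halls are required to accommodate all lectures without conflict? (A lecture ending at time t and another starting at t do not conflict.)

Count concurrent intervals with a sweep; the peak is the room count.
Events (time:±→running): 5:+→1 7:-→0 7:+→1 8:+→2 … peak 2.

2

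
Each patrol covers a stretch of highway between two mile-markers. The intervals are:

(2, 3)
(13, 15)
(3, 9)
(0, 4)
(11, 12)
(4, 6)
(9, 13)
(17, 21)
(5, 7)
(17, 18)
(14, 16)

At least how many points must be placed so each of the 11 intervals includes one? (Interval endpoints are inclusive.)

5

Process intervals by earliest right end; each time one isn't hit yet, stab at its right endpoint.
Sorted: [2,3] [0,4] [4,6] [5,7] [3,9] [11,12] [9,13] [13,15] [14,16] [17,18] [17,21]
{[2,3],[0,4]} hit by 3; {[4,6],[5,7],[3,9]} hit by 6; {[11,12],[9,13]} hit by 12; {[13,15],[14,16]} hit by 15; {[17,18],[17,21]} hit by 18.
Points: 3, 6, 12, 15, 18 (5 total).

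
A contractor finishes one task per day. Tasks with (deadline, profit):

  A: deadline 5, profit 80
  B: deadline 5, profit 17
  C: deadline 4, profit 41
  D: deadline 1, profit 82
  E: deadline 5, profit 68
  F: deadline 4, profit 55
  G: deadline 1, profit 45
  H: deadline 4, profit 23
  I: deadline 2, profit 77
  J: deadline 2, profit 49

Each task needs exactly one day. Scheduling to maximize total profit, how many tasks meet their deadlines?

5

Take jobs in profit order; each goes to the latest open slot no later than its deadline.
Profit order: D=82 A=80 I=77 E=68 F=55 J=49 G=45 C=41 H=23 B=17
Assign: D→slot 1, A→slot 5, I→slot 2, E→slot 4, F→slot 3, J skipped, G skipped, C skipped, H skipped, B skipped.
Slots: [1:D] [2:I] [3:F] [4:E] [5:A]
5 of 10 scheduled.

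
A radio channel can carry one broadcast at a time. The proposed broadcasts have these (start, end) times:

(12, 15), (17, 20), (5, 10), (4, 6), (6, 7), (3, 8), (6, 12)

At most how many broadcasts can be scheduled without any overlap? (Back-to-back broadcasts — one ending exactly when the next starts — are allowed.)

Sort by end time and greedily take each interval whose start is ≥ the last chosen end.
By end time: (4,6), (6,7), (3,8), (5,10), (6,12), (12,15), (17,20).
Pick (4,6); next start ≥ 6 → (6,7); next start ≥ 7 → (12,15); next start ≥ 15 → (17,20).
Selected 4 broadcasts.

4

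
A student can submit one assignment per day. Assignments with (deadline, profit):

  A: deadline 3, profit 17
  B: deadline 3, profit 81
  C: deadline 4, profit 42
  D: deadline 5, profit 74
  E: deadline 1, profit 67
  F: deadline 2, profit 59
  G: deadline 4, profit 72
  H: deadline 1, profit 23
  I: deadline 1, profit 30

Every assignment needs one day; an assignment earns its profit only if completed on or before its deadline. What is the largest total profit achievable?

353

Take jobs in profit order; each goes to the latest open slot no later than its deadline.
Profit order: B=81 D=74 G=72 E=67 F=59 C=42 I=30 H=23 A=17
Assign: B→slot 3, D→slot 5, G→slot 4, E→slot 1, F→slot 2, C skipped, I skipped, H skipped, A skipped.
Slots: [1:E] [2:F] [3:B] [4:G] [5:D]
Profit = 67 + 59 + 81 + 72 + 74 = 353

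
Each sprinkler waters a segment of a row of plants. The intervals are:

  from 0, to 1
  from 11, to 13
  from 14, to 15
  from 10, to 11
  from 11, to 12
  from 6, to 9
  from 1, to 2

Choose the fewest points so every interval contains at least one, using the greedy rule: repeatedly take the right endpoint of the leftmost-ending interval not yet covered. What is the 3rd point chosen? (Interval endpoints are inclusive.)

11

By right end: [0,1]  [1,2]  [6,9]  [10,11]  [11,12]  [11,13]  [14,15]
[0,1] uncovered → point at 1; [6,9] uncovered → point at 9; [10,11] uncovered → point at 11; [14,15] uncovered → point at 15.
Points: 1, 9, 11, 15 (4 total).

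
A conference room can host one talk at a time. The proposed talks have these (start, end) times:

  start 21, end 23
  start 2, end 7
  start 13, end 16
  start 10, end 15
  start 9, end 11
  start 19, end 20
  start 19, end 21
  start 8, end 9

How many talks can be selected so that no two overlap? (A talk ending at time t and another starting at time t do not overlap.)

6

Greedy by earliest finish: after sorting by end time, pick each interval compatible with the last pick.
By end time: (2,7), (8,9), (9,11), (10,15), (13,16), (19,20), (19,21), (21,23).
Pick (2,7); next start ≥ 7 → (8,9); next start ≥ 9 → (9,11); next start ≥ 11 → (13,16); next start ≥ 16 → (19,20); next start ≥ 20 → (21,23).
Selected 6 talks.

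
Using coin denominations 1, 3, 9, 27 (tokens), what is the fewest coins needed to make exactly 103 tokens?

7

103 = 3×27 + 2×9 + 1×3 + 1×1
Total coins = 3 + 2 + 1 + 1 = 7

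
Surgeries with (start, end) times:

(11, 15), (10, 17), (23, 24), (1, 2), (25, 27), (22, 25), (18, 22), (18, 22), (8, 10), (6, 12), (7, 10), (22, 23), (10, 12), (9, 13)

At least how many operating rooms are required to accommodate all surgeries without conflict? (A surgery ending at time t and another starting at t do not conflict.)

Count concurrent intervals with a sweep; the peak is the room count.
starts: [1, 6, 7, 8, 9, 10, 10, 11, 18, 18, 22, 22, 23, 25]
ends:   [2, 10, 10, 12, 12, 13, 15, 17, 22, 22, 23, 24, 25, 27]
s1→1 e2→0 s6→1 s7→2 s8→3 s9→4 e10→3 e10→2 s10→3 s10→4 s11→5  — peak 5.

5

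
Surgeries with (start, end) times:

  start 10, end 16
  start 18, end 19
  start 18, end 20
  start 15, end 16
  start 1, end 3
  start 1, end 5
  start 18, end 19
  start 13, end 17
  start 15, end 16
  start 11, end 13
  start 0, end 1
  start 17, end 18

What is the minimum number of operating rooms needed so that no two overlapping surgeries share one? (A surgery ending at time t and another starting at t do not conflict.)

4

Events (time:±→running): 0:+→1 1:-→0 1:+→1 1:+→2 3:-→1 5:-→0 10:+→1 11:+→2 13:-→1 13:+→2 15:+→3 15:+→4 … peak 4.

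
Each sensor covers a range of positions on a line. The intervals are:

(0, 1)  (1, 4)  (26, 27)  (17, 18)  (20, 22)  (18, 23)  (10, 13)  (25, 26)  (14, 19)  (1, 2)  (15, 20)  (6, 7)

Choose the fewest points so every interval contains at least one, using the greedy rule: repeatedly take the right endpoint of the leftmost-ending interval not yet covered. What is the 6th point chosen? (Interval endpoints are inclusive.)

26

Sort by right endpoint; whenever an interval is uncovered, place a point at its right end.
Sorted: [0,1] [1,2] [1,4] [6,7] [10,13] [17,18] [14,19] [15,20] [20,22] [18,23] [25,26] [26,27]
{[0,1],[1,2],[1,4]} hit by 1; {[6,7]} hit by 7; {[10,13]} hit by 13; {[17,18],[14,19],[15,20]} hit by 18; {[20,22],[18,23]} hit by 22; {[25,26],[26,27]} hit by 26.
Points: 1, 7, 13, 18, 22, 26 (6 total).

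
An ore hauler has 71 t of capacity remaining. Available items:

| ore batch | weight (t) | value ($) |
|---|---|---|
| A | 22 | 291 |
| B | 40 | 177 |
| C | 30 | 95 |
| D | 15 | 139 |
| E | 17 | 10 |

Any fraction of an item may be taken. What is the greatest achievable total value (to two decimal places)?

Ratios (sorted): A 13.23, D 9.27, B 4.42, C 3.17, E 0.59
take A (22 @ 291); take D (15 @ 139); take 34/40 of B → 150.45. Capacity used 71/71.
Total value = 580.45

580.45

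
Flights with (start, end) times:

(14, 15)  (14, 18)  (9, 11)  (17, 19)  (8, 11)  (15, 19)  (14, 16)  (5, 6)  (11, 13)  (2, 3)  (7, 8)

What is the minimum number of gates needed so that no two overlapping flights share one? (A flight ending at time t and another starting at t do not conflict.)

The answer is the maximum number of intervals overlapping at any instant.
starts: [2, 5, 7, 8, 9, 11, 14, 14, 14, 15, 17]
ends:   [3, 6, 8, 11, 11, 13, 15, 16, 18, 19, 19]
s2→1 e3→0 s5→1 e6→0 s7→1 e8→0 s8→1 s9→2 e11→1 e11→0 s11→1 e13→0 s14→1 s14→2 s14→3  — peak 3.

3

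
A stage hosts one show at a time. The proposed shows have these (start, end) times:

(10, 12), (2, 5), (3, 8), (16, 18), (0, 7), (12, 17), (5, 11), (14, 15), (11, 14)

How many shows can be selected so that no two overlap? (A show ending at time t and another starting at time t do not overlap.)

5

Sort by end time and greedily take each interval whose start is ≥ the last chosen end.
By end time: (2,5), (0,7), (3,8), (5,11), (10,12), (11,14), (14,15), (12,17), (16,18).
Pick (2,5); next start ≥ 5 → (5,11); next start ≥ 11 → (11,14); next start ≥ 14 → (14,15); next start ≥ 15 → (16,18).
Selected 5 shows.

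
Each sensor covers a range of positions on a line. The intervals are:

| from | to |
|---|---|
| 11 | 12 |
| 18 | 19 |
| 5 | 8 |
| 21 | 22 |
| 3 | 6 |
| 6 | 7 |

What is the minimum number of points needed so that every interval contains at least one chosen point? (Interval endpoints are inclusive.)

Sorted: [3,6] [6,7] [5,8] [11,12] [18,19] [21,22]
{[3,6],[6,7],[5,8]} hit by 6; {[11,12]} hit by 12; {[18,19]} hit by 19; {[21,22]} hit by 22.
Points: 6, 12, 19, 22 (4 total).

4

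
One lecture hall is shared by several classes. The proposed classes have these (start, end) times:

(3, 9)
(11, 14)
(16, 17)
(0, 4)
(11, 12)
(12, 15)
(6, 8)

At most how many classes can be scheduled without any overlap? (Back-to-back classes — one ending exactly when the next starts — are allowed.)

Sort by end time and greedily take each interval whose start is ≥ the last chosen end.
By end time: (0,4), (6,8), (3,9), (11,12), (11,14), (12,15), (16,17).
Pick (0,4); next start ≥ 4 → (6,8); next start ≥ 8 → (11,12); next start ≥ 12 → (12,15); next start ≥ 15 → (16,17).
Selected 5 classes.

5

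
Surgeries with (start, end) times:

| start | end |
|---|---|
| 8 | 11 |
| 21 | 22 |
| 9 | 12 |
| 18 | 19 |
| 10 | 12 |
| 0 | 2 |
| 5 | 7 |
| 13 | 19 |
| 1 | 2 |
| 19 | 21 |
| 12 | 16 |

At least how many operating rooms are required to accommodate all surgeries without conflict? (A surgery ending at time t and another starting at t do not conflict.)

3

Events (time:±→running): 0:+→1 1:+→2 2:-→1 2:-→0 5:+→1 7:-→0 8:+→1 9:+→2 10:+→3 … peak 3.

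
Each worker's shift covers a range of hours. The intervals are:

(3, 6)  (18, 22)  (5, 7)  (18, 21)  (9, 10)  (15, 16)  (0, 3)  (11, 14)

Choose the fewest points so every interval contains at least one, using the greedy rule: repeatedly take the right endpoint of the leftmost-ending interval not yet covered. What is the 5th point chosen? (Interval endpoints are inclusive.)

16

By right end: [0,3]  [3,6]  [5,7]  [9,10]  [11,14]  [15,16]  [18,21]  [18,22]
[0,3] uncovered → point at 3; [5,7] uncovered → point at 7; [9,10] uncovered → point at 10; [11,14] uncovered → point at 14; [15,16] uncovered → point at 16; [18,21] uncovered → point at 21.
Points: 3, 7, 10, 14, 16, 21 (6 total).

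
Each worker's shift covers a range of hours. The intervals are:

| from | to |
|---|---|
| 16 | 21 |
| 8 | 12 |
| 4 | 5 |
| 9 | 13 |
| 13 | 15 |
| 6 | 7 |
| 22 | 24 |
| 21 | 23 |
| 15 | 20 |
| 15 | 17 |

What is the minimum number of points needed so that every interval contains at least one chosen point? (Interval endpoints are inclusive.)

6

Sorted: [4,5] [6,7] [8,12] [9,13] [13,15] [15,17] [15,20] [16,21] [21,23] [22,24]
{[4,5]} hit by 5; {[6,7]} hit by 7; {[8,12],[9,13]} hit by 12; {[13,15],[15,17],[15,20]} hit by 15; {[16,21],[21,23]} hit by 21; {[22,24]} hit by 24.
Points: 5, 7, 12, 15, 21, 24 (6 total).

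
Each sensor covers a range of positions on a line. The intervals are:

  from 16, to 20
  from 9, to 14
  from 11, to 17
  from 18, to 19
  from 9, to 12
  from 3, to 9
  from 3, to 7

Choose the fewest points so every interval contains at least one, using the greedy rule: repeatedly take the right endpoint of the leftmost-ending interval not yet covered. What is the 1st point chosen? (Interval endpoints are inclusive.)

7

Process intervals by earliest right end; each time one isn't hit yet, stab at its right endpoint.
By right end: [3,7]  [3,9]  [9,12]  [9,14]  [11,17]  [18,19]  [16,20]
[3,7] uncovered → point at 7; [9,12] uncovered → point at 12; [18,19] uncovered → point at 19.
Points: 7, 12, 19 (3 total).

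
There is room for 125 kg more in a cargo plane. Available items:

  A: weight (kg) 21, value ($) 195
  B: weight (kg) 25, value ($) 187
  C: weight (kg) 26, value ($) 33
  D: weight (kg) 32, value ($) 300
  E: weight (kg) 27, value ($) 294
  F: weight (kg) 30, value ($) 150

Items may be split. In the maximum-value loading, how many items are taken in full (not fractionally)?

4

Sort by value per unit weight and fill in that order.
Ratios (sorted): E 10.89, D 9.38, A 9.29, B 7.48, F 5.00, C 1.27
take E (27 @ 294); take D (32 @ 300); take A (21 @ 195); take B (25 @ 187); take 20/30 of F → 100.00. Capacity used 125/125.
4 item(s) taken whole; one partial (take 20/30 of F).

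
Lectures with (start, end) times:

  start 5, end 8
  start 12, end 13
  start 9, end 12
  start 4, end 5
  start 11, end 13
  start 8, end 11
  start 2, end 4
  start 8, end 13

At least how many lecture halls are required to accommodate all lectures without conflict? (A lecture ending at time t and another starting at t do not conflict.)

Count concurrent intervals with a sweep; the peak is the room count.
starts: [2, 4, 5, 8, 8, 9, 11, 12]
ends:   [4, 5, 8, 11, 12, 13, 13, 13]
s2→1 e4→0 s4→1 e5→0 s5→1 e8→0 s8→1 s8→2 s9→3  — peak 3.

3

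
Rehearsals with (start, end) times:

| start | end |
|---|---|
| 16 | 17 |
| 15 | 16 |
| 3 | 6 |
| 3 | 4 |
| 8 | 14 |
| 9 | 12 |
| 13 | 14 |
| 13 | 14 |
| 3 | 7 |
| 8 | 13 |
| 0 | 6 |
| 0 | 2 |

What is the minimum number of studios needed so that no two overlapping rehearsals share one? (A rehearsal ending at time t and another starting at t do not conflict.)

Count concurrent intervals with a sweep; the peak is the room count.
starts: [0, 0, 3, 3, 3, 8, 8, 9, 13, 13, 15, 16]
ends:   [2, 4, 6, 6, 7, 12, 13, 14, 14, 14, 16, 17]
s0→1 s0→2 e2→1 s3→2 s3→3 s3→4  — peak 4.

4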